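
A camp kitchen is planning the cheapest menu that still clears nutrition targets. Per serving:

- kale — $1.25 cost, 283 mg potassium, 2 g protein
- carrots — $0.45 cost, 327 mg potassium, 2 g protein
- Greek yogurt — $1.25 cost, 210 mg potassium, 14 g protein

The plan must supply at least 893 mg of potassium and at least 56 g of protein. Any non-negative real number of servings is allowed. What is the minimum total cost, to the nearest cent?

$5.05

kale only: max(893/283, 56/2) = 28 servings → $35.00.
carrots only: max(893/327, 56/2) = 28 servings → $12.60.
Greek yogurt only: max(893/210, 56/14) = 4.252 servings → $5.32.
kale + carrots: intersection lies outside the first quadrant.
kale + Greek yogurt with both tight: 0.2095 servings and 3.97 servings → $5.22.
carrots + Greek yogurt with both tight: 0.1785 servings and 3.975 servings → $5.05.
Cheapest feasible corner: $5.05.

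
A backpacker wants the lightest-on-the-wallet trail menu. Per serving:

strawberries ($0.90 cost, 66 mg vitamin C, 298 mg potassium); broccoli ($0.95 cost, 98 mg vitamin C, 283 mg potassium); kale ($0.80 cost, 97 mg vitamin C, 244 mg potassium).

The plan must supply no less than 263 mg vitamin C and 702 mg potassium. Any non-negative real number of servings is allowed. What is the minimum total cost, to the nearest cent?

$2.28

Compare the cost at each extreme point of the feasible region.
strawberries only: max(263/66, 702/298) = 3.985 servings → $3.59.
broccoli only: max(263/98, 702/283) = 2.684 servings → $2.55.
kale only: max(263/97, 702/244) = 2.877 servings → $2.30.
strawberries + broccoli: the both-tight solution has a negative serving — not a feasible corner.
strawberries + kale with both tight: 0.3064 servings and 2.503 servings → $2.28.
broccoli + kale with both tight: 1.108 servings and 1.592 servings → $2.33.
Cheapest feasible corner: $2.28.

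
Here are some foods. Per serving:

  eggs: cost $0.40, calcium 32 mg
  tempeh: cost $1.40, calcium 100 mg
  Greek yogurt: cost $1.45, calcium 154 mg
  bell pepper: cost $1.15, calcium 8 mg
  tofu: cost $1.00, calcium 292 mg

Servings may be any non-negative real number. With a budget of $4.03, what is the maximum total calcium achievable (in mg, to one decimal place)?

1176.8 mg

Calcium per dollar: tofu 292, Greek yogurt 106.2, eggs 80, tempeh 71.43, bell pepper 6.957.
With no serving limits, spend the whole cost allowance on tofu: $4.03 / $1.00 × 292 mg = 1176.8 mg.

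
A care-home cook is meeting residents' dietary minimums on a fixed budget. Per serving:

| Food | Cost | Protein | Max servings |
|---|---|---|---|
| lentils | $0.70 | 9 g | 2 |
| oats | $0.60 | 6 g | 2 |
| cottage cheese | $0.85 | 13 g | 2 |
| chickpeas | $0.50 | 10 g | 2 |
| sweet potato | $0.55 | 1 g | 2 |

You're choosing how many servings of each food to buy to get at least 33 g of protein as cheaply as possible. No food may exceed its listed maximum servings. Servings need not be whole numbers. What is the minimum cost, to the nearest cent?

$1.85

Cost per g of protein: chickpeas $0.0500, cottage cheese $0.0654, lentils $0.0778, oats $0.1000, sweet potato $0.5500.
Take 2 servings of chickpeas: +20.0 g protein for $1.00 (total $1.00, still need 13.0 g).
Take 1 serving of cottage cheese: +13.0 g protein for $0.85 (total $1.85, still need 0.0 g).
Filling from the cheapest source first is optimal under one linear minimum: $1.85.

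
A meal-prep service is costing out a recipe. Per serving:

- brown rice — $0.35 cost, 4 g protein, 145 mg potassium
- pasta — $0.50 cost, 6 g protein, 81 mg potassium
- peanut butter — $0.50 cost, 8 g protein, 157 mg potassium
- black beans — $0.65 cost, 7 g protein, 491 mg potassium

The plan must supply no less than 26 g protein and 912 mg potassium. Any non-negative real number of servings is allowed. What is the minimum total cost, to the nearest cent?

The cheapest plan sits at a corner of the feasible region — with two constraints it uses at most two foods.
brown rice only: max(26/4, 912/145) = 6.5 servings → $2.27.
pasta only: max(26/6, 912/81) = 11.26 servings → $5.63.
peanut butter only: max(26/8, 912/157) = 5.809 servings → $2.90.
black beans only: max(26/7, 912/491) = 3.714 servings → $2.41.
brown rice + pasta with both tight: 6.165 servings and 0.2234 servings → $2.27.
brown rice + peanut butter with both tight: 6.041 servings and 0.2293 servings → $2.23.
brown rice + black beans with both targets exact would need a negative amount; discard.
pasta + peanut butter: intersection lies outside the first quadrant.
pasta + black beans with both tight: 2.683 servings and 1.415 servings → $2.26.
peanut butter + black beans with both tight: 2.256 servings and 1.136 servings → $1.87.
So the least-cost plan costs $1.87.

$1.87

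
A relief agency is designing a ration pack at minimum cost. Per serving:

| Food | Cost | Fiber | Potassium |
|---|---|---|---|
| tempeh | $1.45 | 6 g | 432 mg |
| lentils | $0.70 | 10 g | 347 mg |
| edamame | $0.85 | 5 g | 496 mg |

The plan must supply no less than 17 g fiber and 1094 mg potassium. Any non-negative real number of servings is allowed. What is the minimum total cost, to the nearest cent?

$1.97

Compare the cost at each extreme point of the feasible region.
tempeh only: max(17/6, 1094/432) = 2.833 servings → $4.11.
lentils only: max(17/10, 1094/347) = 3.153 servings → $2.21.
edamame only: max(17/5, 1094/496) = 3.4 servings → $2.89.
tempeh + lentils with both tight: 2.252 servings and 0.3485 servings → $3.51.
tempeh + edamame: the both-tight solution has a negative serving — not a feasible corner.
lentils + edamame with both tight: 0.9184 servings and 1.563 servings → $1.97.
The minimum over all feasible corners is $1.97.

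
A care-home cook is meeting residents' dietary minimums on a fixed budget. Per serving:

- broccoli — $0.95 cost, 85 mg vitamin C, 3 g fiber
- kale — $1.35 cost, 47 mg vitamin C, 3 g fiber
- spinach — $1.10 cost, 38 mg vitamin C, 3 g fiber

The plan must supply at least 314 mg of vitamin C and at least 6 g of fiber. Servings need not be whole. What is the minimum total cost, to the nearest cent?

$3.51

The cheapest plan sits at a corner of the feasible region — with two constraints it uses at most two foods.
broccoli only: max(314/85, 6/3) = 3.694 servings → $3.51.
kale only: max(314/47, 6/3) = 6.681 servings → $9.02.
spinach only: max(314/38, 6/3) = 8.263 servings → $9.09.
broccoli + kale: intersection lies outside the first quadrant.
broccoli + spinach: the both-tight solution has a negative serving — not a feasible corner.
kale + spinach: intersection lies outside the first quadrant.
The minimum over all feasible corners is $3.51.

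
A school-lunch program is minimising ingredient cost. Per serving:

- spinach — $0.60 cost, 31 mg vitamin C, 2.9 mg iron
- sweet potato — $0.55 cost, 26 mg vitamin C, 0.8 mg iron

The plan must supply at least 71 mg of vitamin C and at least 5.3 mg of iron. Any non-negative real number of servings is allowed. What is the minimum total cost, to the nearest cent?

An LP optimum is at a vertex; with two nutrient constraints at most two foods are used. Check each candidate.
spinach only: max(71/31, 5.3/2.9) = 2.29 servings → $1.37.
sweet potato only: max(71/26, 5.3/0.8) = 6.625 servings → $3.64.
spinach + sweet potato with both tight: 1.601 servings and 0.8221 servings → $1.41.
The minimum over all feasible corners is $1.37.

$1.37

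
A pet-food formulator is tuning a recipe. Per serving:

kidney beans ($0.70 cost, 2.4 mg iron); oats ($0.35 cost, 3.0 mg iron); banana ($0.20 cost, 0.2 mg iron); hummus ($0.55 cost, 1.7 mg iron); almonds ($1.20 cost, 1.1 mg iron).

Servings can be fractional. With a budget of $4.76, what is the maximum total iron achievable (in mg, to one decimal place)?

40.8 mg

Iron per dollar: oats 8.571, kidney beans 3.429, hummus 3.091, banana 1, almonds 0.9167.
With no serving limits, spend the whole cost allowance on oats: $4.76 / $0.35 × 3.0 mg = 40.8 mg.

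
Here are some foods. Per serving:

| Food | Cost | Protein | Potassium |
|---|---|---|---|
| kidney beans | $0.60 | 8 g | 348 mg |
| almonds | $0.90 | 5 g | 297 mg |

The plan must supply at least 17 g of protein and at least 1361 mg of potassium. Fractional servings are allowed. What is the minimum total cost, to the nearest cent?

$2.35

Check every corner: each single food scaled to meet both minima, and each pair solved so both constraints bind.
kidney beans only: max(17/8, 1361/348) = 3.911 servings → $2.35.
almonds only: max(17/5, 1361/297) = 4.582 servings → $4.12.
kidney beans + almonds: the both-tight solution has a negative serving — not a feasible corner.
Cheapest feasible corner: $2.35.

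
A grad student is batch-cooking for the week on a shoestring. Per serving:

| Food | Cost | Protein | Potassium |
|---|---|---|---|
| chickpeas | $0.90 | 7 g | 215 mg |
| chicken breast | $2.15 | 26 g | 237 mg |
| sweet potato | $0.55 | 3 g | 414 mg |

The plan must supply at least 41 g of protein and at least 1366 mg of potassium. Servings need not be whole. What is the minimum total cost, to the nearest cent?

Check every corner: each single food scaled to meet both minima, and each pair solved so both constraints bind.
chickpeas only: max(41/7, 1366/215) = 6.353 servings → $5.72.
chicken breast only: max(41/26, 1366/237) = 5.764 servings → $12.39.
sweet potato only: max(41/3, 1366/414) = 13.67 servings → $7.52.
chickpeas + chicken breast: the both-tight solution has a negative serving — not a feasible corner.
chickpeas + sweet potato with both tight: 5.715 servings and 0.3316 servings → $5.33.
chicken breast + sweet potato with both tight: 1.281 servings and 2.566 servings → $4.17.
So the least-cost plan costs $4.17.

$4.17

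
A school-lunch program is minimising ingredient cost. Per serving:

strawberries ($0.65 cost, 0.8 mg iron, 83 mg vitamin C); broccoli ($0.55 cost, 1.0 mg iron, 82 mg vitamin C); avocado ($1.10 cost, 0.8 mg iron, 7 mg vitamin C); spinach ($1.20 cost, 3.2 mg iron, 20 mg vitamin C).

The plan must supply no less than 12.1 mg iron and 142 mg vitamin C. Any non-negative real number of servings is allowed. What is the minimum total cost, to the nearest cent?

$4.69

Compare the cost at each extreme point of the feasible region.
strawberries only: max(12.1/0.8, 142/83) = 15.12 servings → $9.83.
broccoli only: max(12.1/1.0, 142/82) = 12.1 servings → $6.66.
avocado only: max(12.1/0.8, 142/7) = 20.29 servings → $22.31.
spinach only: max(12.1/3.2, 142/20) = 7.1 servings → $8.52.
strawberries + broccoli: the both-tight solution has a negative serving — not a feasible corner.
strawberries + avocado with both tight: 0.4753 servings and 14.65 servings → $16.42.
strawberries + spinach with both tight: 0.851 servings and 3.569 servings → $4.84.
broccoli + avocado with both tight: 0.4932 servings and 14.51 servings → $16.23.
broccoli + spinach with both tight: 0.8762 servings and 3.507 servings → $4.69.
avocado + spinach with both targets exact would need a negative amount; discard.
The minimum over all feasible corners is $4.69.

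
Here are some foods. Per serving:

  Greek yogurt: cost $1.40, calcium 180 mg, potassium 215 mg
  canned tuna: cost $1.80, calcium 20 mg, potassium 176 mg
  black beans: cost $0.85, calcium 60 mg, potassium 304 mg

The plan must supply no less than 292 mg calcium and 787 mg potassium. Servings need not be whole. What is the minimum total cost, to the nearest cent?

$2.99

Check every corner: each single food scaled to meet both minima, and each pair solved so both constraints bind.
Greek yogurt only: max(292/180, 787/215) = 3.66 servings → $5.12.
canned tuna only: max(292/20, 787/176) = 14.6 servings → $26.28.
black beans only: max(292/60, 787/304) = 4.867 servings → $4.14.
Greek yogurt + canned tuna with both tight: 1.302 servings and 2.881 servings → $7.01.
Greek yogurt + black beans with both tight: 0.9935 servings and 1.886 servings → $2.99.
canned tuna + black beans: the both-tight solution has a negative serving — not a feasible corner.
So the least-cost plan costs $2.99.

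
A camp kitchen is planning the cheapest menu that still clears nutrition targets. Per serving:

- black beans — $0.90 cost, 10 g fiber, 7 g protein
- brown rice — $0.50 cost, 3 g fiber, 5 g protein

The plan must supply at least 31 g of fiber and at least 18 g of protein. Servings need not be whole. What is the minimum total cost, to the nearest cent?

$2.79

The cheapest plan sits at a corner of the feasible region — with two constraints it uses at most two foods.
black beans only: max(31/10, 18/7) = 3.1 servings → $2.79.
brown rice only: max(31/3, 18/5) = 10.33 servings → $5.17.
black beans + brown rice with both targets exact would need a negative amount; discard.
So the least-cost plan costs $2.79.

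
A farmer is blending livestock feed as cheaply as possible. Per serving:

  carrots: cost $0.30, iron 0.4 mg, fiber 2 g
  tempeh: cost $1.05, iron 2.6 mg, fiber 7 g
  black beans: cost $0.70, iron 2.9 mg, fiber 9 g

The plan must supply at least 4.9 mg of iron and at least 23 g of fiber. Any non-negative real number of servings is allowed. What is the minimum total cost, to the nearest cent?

$1.79

An LP optimum is at a vertex; with two nutrient constraints at most two foods are used. Check each candidate.
carrots only: max(4.9/0.4, 23/2) = 12.25 servings → $3.67.
tempeh only: max(4.9/2.6, 23/7) = 3.286 servings → $3.45.
black beans only: max(4.9/2.9, 23/9) = 2.556 servings → $1.79.
carrots + tempeh with both tight: 10.62 servings and 0.25 servings → $3.45.
carrots + black beans with both tight: 10.27 servings and 0.2727 servings → $3.27.
tempeh + black beans: intersection lies outside the first quadrant.
Cheapest feasible corner: $1.79.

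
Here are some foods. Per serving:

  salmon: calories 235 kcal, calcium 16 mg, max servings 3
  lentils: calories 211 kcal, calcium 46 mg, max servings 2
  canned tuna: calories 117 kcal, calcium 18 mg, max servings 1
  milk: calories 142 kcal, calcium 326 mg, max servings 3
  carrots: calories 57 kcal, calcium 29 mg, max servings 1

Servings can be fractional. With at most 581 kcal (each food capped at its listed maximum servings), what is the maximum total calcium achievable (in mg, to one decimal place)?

Calcium per kcal: milk 2.296, carrots 0.5088, lentils 0.218, canned tuna 0.1538, salmon 0.06809.
Take 3 servings of milk: uses 426 kcal, +978.0 mg calcium (running total 978.0 mg).
Take 1 serving of carrots: uses 57 kcal, +29.0 mg calcium (running total 1007.0 mg).
Take 0.4645 servings of lentils: uses 98 kcal, +21.4 mg calcium (running total 1028.4 mg).
Filling greedily by calcium-per-kcal is optimal for one linear limit, giving 1028.4 mg.

1028.4 mg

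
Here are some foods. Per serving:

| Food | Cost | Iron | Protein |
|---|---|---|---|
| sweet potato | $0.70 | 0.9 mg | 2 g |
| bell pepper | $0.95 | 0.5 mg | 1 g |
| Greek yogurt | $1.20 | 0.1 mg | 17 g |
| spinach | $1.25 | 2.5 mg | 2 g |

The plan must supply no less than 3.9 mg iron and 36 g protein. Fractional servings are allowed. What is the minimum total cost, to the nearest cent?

At the optimum either one food covers both requirements or two foods hit both targets exactly; no other combination can be cheaper.
sweet potato only: max(3.9/0.9, 36/2) = 18 servings → $12.60.
bell pepper only: max(3.9/0.5, 36/1) = 36 servings → $34.20.
Greek yogurt only: max(3.9/0.1, 36/17) = 39 servings → $46.80.
spinach only: max(3.9/2.5, 36/2) = 18 servings → $22.50.
sweet potato + bell pepper with both targets exact would need a negative amount; discard.
sweet potato + Greek yogurt with both tight: 4.152 servings and 1.629 servings → $4.86.
sweet potato + spinach with both targets exact would need a negative amount; discard.
bell pepper + Greek yogurt with both tight: 7.464 servings and 1.679 servings → $9.11.
bell pepper + spinach with both targets exact would need a negative amount; discard.
Greek yogurt + spinach with both tight: 1.943 servings and 1.482 servings → $4.18.
Cheapest feasible corner: $4.18.

$4.18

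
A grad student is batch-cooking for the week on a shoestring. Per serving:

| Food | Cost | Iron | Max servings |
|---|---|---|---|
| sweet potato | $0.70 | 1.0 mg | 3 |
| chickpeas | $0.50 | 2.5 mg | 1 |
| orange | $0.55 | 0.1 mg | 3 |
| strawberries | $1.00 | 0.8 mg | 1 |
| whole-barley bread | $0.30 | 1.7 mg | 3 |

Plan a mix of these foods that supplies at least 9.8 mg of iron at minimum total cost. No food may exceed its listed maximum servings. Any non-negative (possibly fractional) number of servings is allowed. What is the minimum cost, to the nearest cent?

Cost per mg of iron: whole-barley bread $0.1765, chickpeas $0.2000, sweet potato $0.7000, strawberries $1.2500, orange $5.5000.
Take 3 servings of whole-barley bread: +5.1 mg iron for $0.90 (total $0.90, still need 4.7 mg).
Take 1 serving of chickpeas: +2.5 mg iron for $0.50 (total $1.40, still need 2.2 mg).
Take 2.2 servings of sweet potato: +2.2 mg iron for $1.54 (total $2.94, still need 0.0 mg).
Filling from the cheapest source first is optimal under one linear minimum: $2.94.

$2.94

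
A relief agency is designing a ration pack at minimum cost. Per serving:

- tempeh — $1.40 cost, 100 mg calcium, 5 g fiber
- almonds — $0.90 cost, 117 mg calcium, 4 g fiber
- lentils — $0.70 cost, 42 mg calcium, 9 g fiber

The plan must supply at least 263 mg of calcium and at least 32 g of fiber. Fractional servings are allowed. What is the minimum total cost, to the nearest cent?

The cheapest plan sits at a corner of the feasible region — with two constraints it uses at most two foods.
tempeh only: max(263/100, 32/5) = 6.4 servings → $8.96.
almonds only: max(263/117, 32/4) = 8 servings → $7.20.
lentils only: max(263/42, 32/9) = 6.262 servings → $4.38.
tempeh + almonds with both targets exact would need a negative amount; discard.
tempeh + lentils with both tight: 1.483 servings and 2.732 servings → $3.99.
almonds + lentils with both tight: 1.156 servings and 3.042 servings → $3.17.
The minimum over all feasible corners is $3.17.

$3.17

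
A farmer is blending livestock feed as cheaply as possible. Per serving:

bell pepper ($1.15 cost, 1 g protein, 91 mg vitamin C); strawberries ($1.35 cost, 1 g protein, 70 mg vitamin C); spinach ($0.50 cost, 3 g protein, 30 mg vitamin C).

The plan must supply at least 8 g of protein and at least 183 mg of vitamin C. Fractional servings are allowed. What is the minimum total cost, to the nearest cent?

Minimising a linear cost over {protein ≥ 8, vitamin C ≥ 183, servings ≥ 0} — the optimum is at a vertex, using one or two foods.
bell pepper only: max(8/1, 183/91) = 8 servings → $9.20.
strawberries only: max(8/1, 183/70) = 8 servings → $10.80.
spinach only: max(8/3, 183/30) = 6.1 servings → $3.05.
bell pepper + strawberries: intersection lies outside the first quadrant.
bell pepper + spinach with both tight: 1.272 servings and 2.243 servings → $2.58.
strawberries + spinach with both tight: 1.717 servings and 2.094 servings → $3.36.
The minimum over all feasible corners is $2.58.

$2.58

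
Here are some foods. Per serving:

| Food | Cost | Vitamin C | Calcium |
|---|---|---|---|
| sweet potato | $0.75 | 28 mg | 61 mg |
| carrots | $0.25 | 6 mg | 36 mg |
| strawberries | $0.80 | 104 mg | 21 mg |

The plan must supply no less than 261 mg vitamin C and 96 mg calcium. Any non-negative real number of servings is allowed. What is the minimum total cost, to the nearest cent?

$2.26

sweet potato only: max(261/28, 96/61) = 9.321 servings → $6.99.
carrots only: max(261/6, 96/36) = 43.5 servings → $10.88.
strawberries only: max(261/104, 96/21) = 4.571 servings → $3.66.
sweet potato + carrots: the both-tight solution has a negative serving — not a feasible corner.
sweet potato + strawberries with both tight: 0.7823 servings and 2.299 servings → $2.43.
carrots + strawberries with both tight: 1.245 servings and 2.438 servings → $2.26.
The minimum over all feasible corners is $2.26.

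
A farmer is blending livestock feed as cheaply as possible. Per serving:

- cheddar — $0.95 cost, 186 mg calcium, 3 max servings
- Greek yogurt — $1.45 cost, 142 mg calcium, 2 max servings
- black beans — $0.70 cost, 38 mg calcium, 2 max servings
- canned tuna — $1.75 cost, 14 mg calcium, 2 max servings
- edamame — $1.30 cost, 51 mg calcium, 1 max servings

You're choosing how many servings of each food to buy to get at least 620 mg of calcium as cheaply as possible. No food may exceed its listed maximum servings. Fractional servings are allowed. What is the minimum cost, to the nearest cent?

Cost per mg of calcium: cheddar $0.0051, Greek yogurt $0.0102, black beans $0.0184, edamame $0.0255, canned tuna $0.1250.
Take 3 servings of cheddar: +558.0 mg calcium for $2.85 (total $2.85, still need 62.0 mg).
Take 0.4366 servings of Greek yogurt: +62.0 mg calcium for $0.63 (total $3.48, still need 0.0 mg).
Filling from the cheapest source first is optimal under one linear minimum: $3.48.

$3.48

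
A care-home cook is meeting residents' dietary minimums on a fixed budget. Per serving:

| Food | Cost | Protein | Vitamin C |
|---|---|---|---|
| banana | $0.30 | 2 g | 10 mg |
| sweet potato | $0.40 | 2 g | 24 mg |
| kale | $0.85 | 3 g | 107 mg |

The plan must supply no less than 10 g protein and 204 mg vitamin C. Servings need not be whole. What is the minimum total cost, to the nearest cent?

$2.17

Minimising a linear cost over {protein ≥ 10, vitamin C ≥ 204, servings ≥ 0} — the optimum is at a vertex, using one or two foods.
banana only: max(10/2, 204/10) = 20.4 servings → $6.12.
sweet potato only: max(10/2, 204/24) = 8.5 servings → $3.40.
kale only: max(10/3, 204/107) = 3.333 servings → $2.83.
banana + sweet potato: the both-tight solution has a negative serving — not a feasible corner.
banana + kale with both tight: 2.489 servings and 1.674 servings → $2.17.
sweet potato + kale with both tight: 3.225 servings and 1.183 servings → $2.30.
So the least-cost plan costs $2.17.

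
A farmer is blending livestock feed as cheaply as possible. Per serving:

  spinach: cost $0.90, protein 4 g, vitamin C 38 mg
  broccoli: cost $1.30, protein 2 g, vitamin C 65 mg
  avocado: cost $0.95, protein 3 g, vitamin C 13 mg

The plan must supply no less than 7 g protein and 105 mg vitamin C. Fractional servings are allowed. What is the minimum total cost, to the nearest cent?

This is a tiny linear program; its minimum lies at a vertex of the feasible set. List the vertices and price them.
spinach only: max(7/4, 105/38) = 2.763 servings → $2.49.
broccoli only: max(7/2, 105/65) = 3.5 servings → $4.55.
avocado only: max(7/3, 105/13) = 8.077 servings → $7.67.
spinach + broccoli with both tight: 1.332 servings and 0.837 servings → $2.29.
spinach + avocado: the both-tight solution has a negative serving — not a feasible corner.
broccoli + avocado with both tight: 1.325 servings and 1.45 servings → $3.10.
The minimum over all feasible corners is $2.29.

$2.29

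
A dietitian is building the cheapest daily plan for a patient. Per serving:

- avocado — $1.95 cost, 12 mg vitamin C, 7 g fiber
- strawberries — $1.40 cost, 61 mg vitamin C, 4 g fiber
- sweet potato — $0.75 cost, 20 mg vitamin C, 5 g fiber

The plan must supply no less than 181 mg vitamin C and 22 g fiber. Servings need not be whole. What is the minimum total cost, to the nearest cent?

$4.95

The cheapest plan sits at a corner of the feasible region — with two constraints it uses at most two foods.
avocado only: max(181/12, 22/7) = 15.08 servings → $29.41.
strawberries only: max(181/61, 22/4) = 5.5 servings → $7.70.
sweet potato only: max(181/20, 22/5) = 9.05 servings → $6.79.
avocado + strawberries with both tight: 1.631 servings and 2.646 servings → $6.88.
avocado + sweet potato with both targets exact would need a negative amount; discard.
strawberries + sweet potato with both tight: 2.067 servings and 2.747 servings → $4.95.
So the least-cost plan costs $4.95.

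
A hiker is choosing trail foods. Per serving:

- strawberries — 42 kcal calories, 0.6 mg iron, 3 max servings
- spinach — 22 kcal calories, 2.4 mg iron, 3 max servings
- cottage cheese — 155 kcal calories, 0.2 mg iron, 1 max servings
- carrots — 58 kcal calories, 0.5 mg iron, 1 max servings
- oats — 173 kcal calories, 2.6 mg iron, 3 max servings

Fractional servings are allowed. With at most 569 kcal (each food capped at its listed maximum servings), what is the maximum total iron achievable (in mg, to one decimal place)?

14.8 mg

Iron per kcal: spinach 0.1091, oats 0.01503, strawberries 0.01429, carrots 0.008621, cottage cheese 0.00129.
Take 3 servings of spinach: uses 66 kcal, +7.2 mg iron (running total 7.2 mg).
Take 2.908 servings of oats: uses 503 kcal, +7.6 mg iron (running total 14.8 mg).
Greedy by best ratio exhausts the calories allowance optimally: 14.8 mg.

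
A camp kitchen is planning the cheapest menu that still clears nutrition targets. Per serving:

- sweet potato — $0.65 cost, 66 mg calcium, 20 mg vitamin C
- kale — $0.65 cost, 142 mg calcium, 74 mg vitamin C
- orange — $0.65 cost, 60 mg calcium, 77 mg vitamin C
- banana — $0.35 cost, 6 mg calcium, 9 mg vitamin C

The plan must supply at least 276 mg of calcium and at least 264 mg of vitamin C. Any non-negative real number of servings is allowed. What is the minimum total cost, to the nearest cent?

$2.25

sweet potato only: max(276/66, 264/20) = 13.2 servings → $8.58.
kale only: max(276/142, 264/74) = 3.568 servings → $2.32.
orange only: max(276/60, 264/77) = 4.6 servings → $2.99.
banana only: max(276/6, 264/9) = 46 servings → $16.10.
sweet potato + kale: the both-tight solution has a negative serving — not a feasible corner.
sweet potato + orange with both tight: 1.394 servings and 3.066 servings → $2.90.
sweet potato + banana with both tight: 1.899 servings and 25.11 servings → $10.02.
kale + orange with both tight: 0.8334 servings and 2.628 servings → $2.25.
kale + banana with both tight: 1.079 servings and 20.46 servings → $7.86.
orange + banana: intersection lies outside the first quadrant.
Cheapest feasible corner: $2.25.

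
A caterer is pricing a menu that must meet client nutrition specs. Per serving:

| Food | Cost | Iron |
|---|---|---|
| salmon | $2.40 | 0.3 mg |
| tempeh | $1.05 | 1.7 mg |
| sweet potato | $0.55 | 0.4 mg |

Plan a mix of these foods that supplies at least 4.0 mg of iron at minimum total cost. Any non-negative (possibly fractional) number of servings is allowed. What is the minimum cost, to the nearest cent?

$2.47

Cost per mg of iron: tempeh $0.6176, sweet potato $1.3750, salmon $8.0000.
With no serving limits, use only tempeh: 4.0 mg / 1.7 mg = 2.353 servings × $1.05 = $2.47.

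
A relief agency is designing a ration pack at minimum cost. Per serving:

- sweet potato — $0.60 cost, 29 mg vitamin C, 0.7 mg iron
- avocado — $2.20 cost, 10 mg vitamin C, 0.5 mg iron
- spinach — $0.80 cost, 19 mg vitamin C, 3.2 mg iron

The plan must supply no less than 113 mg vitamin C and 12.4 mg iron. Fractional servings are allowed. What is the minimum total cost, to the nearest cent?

$3.77

Two binding constraints pin down two serving amounts, so the optimal mix uses at most two foods. The candidates are each food alone (scaled to the tighter of vitamin C/iron) and each pair with both constraints tight.
sweet potato only: max(113/29, 12.4/0.7) = 17.71 servings → $10.63.
avocado only: max(113/10, 12.4/0.5) = 24.8 servings → $54.56.
spinach only: max(113/19, 12.4/3.2) = 5.947 servings → $4.76.
sweet potato + avocado: intersection lies outside the first quadrant.
sweet potato + spinach with both tight: 1.585 servings and 3.528 servings → $3.77.
avocado + spinach with both tight: 5.6 servings and 3 servings → $14.72.
Cheapest feasible corner: $3.77.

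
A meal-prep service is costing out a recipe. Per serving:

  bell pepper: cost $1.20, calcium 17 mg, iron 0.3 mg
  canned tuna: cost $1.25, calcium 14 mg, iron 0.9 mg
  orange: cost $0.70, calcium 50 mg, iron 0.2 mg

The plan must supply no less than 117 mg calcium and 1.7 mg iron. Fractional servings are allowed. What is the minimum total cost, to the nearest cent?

$3.18

bell pepper only: max(117/17, 1.7/0.3) = 6.882 servings → $8.26.
canned tuna only: max(117/14, 1.7/0.9) = 8.357 servings → $10.45.
orange only: max(117/50, 1.7/0.2) = 8.5 servings → $5.95.
bell pepper + canned tuna: the both-tight solution has a negative serving — not a feasible corner.
bell pepper + orange with both tight: 5.31 servings and 0.5345 servings → $6.75.
canned tuna + orange with both tight: 1.46 servings and 1.931 servings → $3.18.
The minimum over all feasible corners is $3.18.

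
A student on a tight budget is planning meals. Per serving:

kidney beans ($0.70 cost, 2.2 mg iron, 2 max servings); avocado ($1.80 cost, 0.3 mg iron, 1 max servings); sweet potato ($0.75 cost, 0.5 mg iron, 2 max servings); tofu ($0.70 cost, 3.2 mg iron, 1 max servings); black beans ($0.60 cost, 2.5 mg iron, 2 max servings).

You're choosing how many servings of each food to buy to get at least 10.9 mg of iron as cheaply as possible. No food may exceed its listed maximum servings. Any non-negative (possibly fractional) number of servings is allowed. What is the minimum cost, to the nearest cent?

Cost per mg of iron: tofu $0.2188, black beans $0.2400, kidney beans $0.3182, sweet potato $1.5000, avocado $6.0000.
Take 1 serving of tofu: +3.2 mg iron for $0.70 (total $0.70, still need 7.7 mg).
Take 2 servings of black beans: +5.0 mg iron for $1.20 (total $1.90, still need 2.7 mg).
Take 1.227 servings of kidney beans: +2.7 mg iron for $0.86 (total $2.76, still need 0.0 mg).
Greedy by cheapest-per-mg is optimal for a single linear constraint, so the minimum cost is $2.76.

$2.76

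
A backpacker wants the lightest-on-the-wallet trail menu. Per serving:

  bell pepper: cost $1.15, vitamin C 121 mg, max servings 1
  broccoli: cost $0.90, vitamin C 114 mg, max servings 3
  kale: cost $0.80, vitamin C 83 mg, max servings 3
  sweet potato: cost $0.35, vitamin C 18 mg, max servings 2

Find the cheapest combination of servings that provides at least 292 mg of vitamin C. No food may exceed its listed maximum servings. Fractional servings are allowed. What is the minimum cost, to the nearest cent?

Cost per mg of vitamin C: broccoli $0.0079, bell pepper $0.0095, kale $0.0096, sweet potato $0.0194.
Take 2.561 servings of broccoli: +292.0 mg vitamin C for $2.31 (total $2.31, still need 0.0 mg).
Greedy by cheapest-per-mg is optimal for a single linear constraint, so the minimum cost is $2.31.

$2.31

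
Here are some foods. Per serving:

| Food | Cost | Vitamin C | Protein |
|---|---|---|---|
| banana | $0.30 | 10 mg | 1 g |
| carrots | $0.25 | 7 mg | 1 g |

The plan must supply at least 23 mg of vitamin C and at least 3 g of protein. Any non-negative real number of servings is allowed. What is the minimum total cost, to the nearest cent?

$0.78

banana only: max(23/10, 3/1) = 3 servings → $0.90.
carrots only: max(23/7, 3/1) = 3.286 servings → $0.82.
banana + carrots with both tight: 0.6667 servings and 2.333 servings → $0.78.
Cheapest feasible corner: $0.78.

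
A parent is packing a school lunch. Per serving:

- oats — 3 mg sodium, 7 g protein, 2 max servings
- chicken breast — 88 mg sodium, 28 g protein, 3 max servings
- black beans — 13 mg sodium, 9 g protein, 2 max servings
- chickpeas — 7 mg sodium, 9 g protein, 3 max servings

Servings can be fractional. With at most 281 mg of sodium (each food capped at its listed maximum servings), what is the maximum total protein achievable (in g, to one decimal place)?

Protein per mg sodium: oats 2.333, chickpeas 1.286, black beans 0.6923, chicken breast 0.3182.
Take 2 servings of oats: uses 6 mg sodium, +14.0 g protein (running total 14.0 g).
Take 3 servings of chickpeas: uses 21 mg sodium, +27.0 g protein (running total 41.0 g).
Take 2 servings of black beans: uses 26 mg sodium, +18.0 g protein (running total 59.0 g).
Take 2.591 servings of chicken breast: uses 228 mg sodium, +72.5 g protein (running total 131.5 g).
Greedy by best ratio exhausts the sodium allowance optimally: 131.5 g.

131.5 g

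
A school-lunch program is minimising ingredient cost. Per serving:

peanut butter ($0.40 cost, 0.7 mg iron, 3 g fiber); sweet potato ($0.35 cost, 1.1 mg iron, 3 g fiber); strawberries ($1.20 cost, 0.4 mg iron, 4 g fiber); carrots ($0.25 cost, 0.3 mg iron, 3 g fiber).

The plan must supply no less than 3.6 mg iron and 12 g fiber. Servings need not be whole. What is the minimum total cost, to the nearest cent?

$1.30

With two linear requirements the optimum uses one or two foods; enumerate the corners.
peanut butter only: max(3.6/0.7, 12/3) = 5.143 servings → $2.06.
sweet potato only: max(3.6/1.1, 12/3) = 4 servings → $1.40.
strawberries only: max(3.6/0.4, 12/4) = 9 servings → $10.80.
carrots only: max(3.6/0.3, 12/3) = 12 servings → $3.00.
peanut butter + sweet potato with both tight: 2 servings and 2 servings → $1.50.
peanut butter + strawberries with both targets exact would need a negative amount; discard.
peanut butter + carrots: intersection lies outside the first quadrant.
sweet potato + strawberries with both tight: 3 servings and 0.75 servings → $1.95.
sweet potato + carrots with both tight: 3 servings and 1 serving → $1.30.
strawberries + carrots (both tight): parallel constraints — no distinct corner.
The minimum over all feasible corners is $1.30.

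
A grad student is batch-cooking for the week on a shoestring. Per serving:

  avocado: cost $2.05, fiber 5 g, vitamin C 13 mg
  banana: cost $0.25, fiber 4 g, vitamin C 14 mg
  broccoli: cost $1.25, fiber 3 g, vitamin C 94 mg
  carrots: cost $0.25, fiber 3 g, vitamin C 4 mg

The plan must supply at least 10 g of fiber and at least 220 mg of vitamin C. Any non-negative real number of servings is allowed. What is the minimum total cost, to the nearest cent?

For a min-cost LP with two ≥-constraints, a basic feasible solution has at most two positive variables.
avocado only: max(10/5, 220/13) = 16.92 servings → $34.69.
banana only: max(10/4, 220/14) = 15.71 servings → $3.93.
broccoli only: max(10/3, 220/94) = 3.333 servings → $4.17.
carrots only: max(10/3, 220/4) = 55 servings → $13.75.
avocado + banana: intersection lies outside the first quadrant.
avocado + broccoli with both tight: 0.6497 servings and 2.251 servings → $4.15.
avocado + carrots with both targets exact would need a negative amount; discard.
banana + broccoli with both tight: 0.8383 servings and 2.216 servings → $2.98.
banana + carrots with both targets exact would need a negative amount; discard.
broccoli + carrots with both tight: 2.296 servings and 1.037 servings → $3.13.
The minimum over all feasible corners is $2.98.

$2.98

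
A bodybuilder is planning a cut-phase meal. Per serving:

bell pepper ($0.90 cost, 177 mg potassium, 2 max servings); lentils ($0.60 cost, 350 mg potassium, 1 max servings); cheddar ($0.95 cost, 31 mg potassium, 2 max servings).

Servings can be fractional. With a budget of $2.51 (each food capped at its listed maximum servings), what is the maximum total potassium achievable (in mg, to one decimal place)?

707.6 mg

Potassium per dollar: lentils 583.3, bell pepper 196.7, cheddar 32.63.
Take 1 serving of lentils: spends $0.60, +350.0 mg potassium (running total 350.0 mg).
Take 2 servings of bell pepper: spends $1.80, +354.0 mg potassium (running total 704.0 mg).
Take 0.1158 servings of cheddar: spends $0.11, +3.6 mg potassium (running total 707.6 mg).
Filling greedily by potassium-per-dollar is optimal for one linear limit, giving 707.6 mg.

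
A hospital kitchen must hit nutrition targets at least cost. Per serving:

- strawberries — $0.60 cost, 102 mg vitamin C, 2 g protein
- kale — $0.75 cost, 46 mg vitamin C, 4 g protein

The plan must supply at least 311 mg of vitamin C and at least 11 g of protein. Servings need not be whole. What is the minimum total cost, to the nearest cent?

Minimising a linear cost over {vitamin C ≥ 311, protein ≥ 11, servings ≥ 0} — the optimum is at a vertex, using one or two foods.
strawberries only: max(311/102, 11/2) = 5.5 servings → $3.30.
kale only: max(311/46, 11/4) = 6.761 servings → $5.07.
strawberries + kale with both tight: 2.335 servings and 1.582 servings → $2.59.
So the least-cost plan costs $2.59.

$2.59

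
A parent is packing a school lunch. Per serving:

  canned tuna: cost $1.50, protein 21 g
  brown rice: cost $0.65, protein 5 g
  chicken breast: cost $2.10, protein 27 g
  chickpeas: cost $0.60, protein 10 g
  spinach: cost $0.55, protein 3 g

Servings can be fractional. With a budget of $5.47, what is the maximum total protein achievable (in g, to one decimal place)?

Protein per dollar: chickpeas 16.67, canned tuna 14, chicken breast 12.86, brown rice 7.692, spinach 5.455.
With no serving limits, spend the whole cost allowance on chickpeas: $5.47 / $0.60 × 10 g = 91.2 g.

91.2 g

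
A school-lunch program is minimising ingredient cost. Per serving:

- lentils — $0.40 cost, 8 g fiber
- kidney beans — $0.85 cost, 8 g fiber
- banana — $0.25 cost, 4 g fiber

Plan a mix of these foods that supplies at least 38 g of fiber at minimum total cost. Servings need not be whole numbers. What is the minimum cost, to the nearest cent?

Cost per g of fiber: lentils $0.0500, banana $0.0625, kidney beans $0.1062.
With no serving limits, use only lentils: 38 g / 8 g = 4.75 servings × $0.40 = $1.90.

$1.90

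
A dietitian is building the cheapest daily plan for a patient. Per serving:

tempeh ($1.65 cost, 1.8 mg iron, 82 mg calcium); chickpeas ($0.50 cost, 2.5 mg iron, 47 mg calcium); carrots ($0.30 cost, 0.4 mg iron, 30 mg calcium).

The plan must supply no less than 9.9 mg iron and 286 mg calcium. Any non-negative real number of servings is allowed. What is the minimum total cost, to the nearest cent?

$2.96

tempeh only: max(9.9/1.8, 286/82) = 5.5 servings → $9.07.
chickpeas only: max(9.9/2.5, 286/47) = 6.085 servings → $3.04.
carrots only: max(9.9/0.4, 286/30) = 24.75 servings → $7.42.
tempeh + chickpeas with both tight: 2.074 servings and 2.467 servings → $4.66.
tempeh + carrots with both targets exact would need a negative amount; discard.
chickpeas + carrots with both tight: 3.249 servings and 4.443 servings → $2.96.
Cheapest feasible corner: $2.96.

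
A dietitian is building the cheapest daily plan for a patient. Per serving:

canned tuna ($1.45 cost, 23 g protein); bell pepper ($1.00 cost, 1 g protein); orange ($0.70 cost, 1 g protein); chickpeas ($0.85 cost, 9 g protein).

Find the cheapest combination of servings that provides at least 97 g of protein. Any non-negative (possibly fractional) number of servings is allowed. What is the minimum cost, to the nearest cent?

$6.12

Cost per g of protein: canned tuna $0.0630, chickpeas $0.0944, orange $0.7000, bell pepper $1.0000.
With no serving limits, use only canned tuna: 97 g / 23 g = 4.217 servings × $1.45 = $6.12.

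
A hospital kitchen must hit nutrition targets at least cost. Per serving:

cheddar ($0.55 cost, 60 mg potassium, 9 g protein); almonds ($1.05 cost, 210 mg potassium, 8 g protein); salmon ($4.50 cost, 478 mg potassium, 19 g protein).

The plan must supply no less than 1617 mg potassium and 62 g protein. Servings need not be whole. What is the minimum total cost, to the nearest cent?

Two binding constraints pin down two serving amounts, so the optimal mix uses at most two foods. The candidates are each food alone (scaled to the tighter of potassium/protein) and each pair with both constraints tight.
cheddar only: max(1617/60, 62/9) = 26.95 servings → $14.82.
almonds only: max(1617/210, 62/8) = 7.75 servings → $8.14.
salmon only: max(1617/478, 62/19) = 3.383 servings → $15.22.
cheddar + almonds with both tight: 0.05957 servings and 7.683 servings → $8.10.
cheddar + salmon with both targets exact would need a negative amount; discard.
almonds + salmon with both tight: 6.548 servings and 0.506 servings → $9.15.
The minimum over all feasible corners is $8.10.

$8.10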